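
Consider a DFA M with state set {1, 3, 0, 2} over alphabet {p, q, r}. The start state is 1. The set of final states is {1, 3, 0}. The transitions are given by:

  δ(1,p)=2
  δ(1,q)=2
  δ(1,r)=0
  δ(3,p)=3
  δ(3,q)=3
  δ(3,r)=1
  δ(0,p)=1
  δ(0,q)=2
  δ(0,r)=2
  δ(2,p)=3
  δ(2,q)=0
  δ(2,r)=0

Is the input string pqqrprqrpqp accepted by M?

start at 1
read 'p': 1 → 2
read 'q': 2 → 0
read 'q': 0 → 2
read 'r': 2 → 0
read 'p': 0 → 1
read 'r': 1 → 0
read 'q': 0 → 2
read 'r': 2 → 0
read 'p': 0 → 1
read 'q': 1 → 2
read 'p': 2 → 3
End state 3 is accepting.

Yes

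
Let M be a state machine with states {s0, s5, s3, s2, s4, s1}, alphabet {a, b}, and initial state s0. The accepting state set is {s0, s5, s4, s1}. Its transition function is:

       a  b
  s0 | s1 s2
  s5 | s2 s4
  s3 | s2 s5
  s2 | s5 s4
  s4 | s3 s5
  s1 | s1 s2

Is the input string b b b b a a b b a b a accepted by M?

start at s0
read 'b': s0 → s2
read 'b': s2 → s4
read 'b': s4 → s5
read 'b': s5 → s4
read 'a': s4 → s3
read 'a': s3 → s2
read 'b': s2 → s4
read 'b': s4 → s5
read 'a': s5 → s2
read 'b': s2 → s4
read 'a': s4 → s3
End state s3 is not accepting.

No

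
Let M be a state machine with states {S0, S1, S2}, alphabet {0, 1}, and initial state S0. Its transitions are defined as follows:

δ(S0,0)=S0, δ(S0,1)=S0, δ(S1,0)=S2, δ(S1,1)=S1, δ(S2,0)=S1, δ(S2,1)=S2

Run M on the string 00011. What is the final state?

S0

Trace: S0 -0-> S0 -0-> S0 -0-> S0 -1-> S0 -1-> S0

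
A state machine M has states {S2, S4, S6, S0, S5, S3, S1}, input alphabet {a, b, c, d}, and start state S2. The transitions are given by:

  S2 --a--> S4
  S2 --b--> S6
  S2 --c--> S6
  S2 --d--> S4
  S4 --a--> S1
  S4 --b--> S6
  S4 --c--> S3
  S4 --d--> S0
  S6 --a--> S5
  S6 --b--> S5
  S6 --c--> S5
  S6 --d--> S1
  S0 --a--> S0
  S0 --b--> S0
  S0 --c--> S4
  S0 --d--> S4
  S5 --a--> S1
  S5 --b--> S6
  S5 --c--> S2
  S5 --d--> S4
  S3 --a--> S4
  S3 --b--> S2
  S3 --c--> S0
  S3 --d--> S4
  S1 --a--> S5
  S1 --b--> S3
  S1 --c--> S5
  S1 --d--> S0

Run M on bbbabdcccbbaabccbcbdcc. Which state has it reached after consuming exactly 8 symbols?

S2

start at S2
read 'b': S2 → S6
read 'b': S6 → S5
read 'b': S5 → S6
read 'a': S6 → S5
read 'b': S5 → S6
read 'd': S6 → S1
read 'c': S1 → S5
read 'c': S5 → S2
After 8 symbols: S2.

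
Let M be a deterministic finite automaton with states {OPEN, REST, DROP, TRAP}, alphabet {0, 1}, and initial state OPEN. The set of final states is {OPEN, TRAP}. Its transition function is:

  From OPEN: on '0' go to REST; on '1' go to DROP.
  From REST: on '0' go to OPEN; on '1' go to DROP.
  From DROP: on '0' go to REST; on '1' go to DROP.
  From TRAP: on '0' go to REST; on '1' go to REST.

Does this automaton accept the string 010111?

Trace: OPEN -0-> REST -1-> DROP -0-> REST -1-> DROP -1-> DROP -1-> DROP
End state DROP is not accepting.

No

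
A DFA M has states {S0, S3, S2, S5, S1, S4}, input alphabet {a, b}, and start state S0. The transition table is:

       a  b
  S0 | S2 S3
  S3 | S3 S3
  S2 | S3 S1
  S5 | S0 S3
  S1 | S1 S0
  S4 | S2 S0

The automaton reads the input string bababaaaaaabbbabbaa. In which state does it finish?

Trace: S0 -b-> S3 -a-> S3 -b-> S3 -a-> S3 -b-> S3 -a-> S3 -a-> S3 -a-> S3 -a-> S3 -a-> S3 -a-> S3 -b-> S3 -b-> S3 -b-> S3 -a-> S3 -b-> S3 -b-> S3 -a-> S3 -a-> S3

S3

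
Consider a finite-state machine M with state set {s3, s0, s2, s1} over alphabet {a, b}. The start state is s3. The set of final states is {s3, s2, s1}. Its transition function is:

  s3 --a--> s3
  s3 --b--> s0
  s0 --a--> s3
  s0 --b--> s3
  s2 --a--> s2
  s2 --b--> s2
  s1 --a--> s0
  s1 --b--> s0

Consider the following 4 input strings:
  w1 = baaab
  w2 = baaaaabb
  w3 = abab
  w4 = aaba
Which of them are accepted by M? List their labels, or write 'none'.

w2, w4

w1: Trace: s3 -b-> s0 -a-> s3 -a-> s3 -a-> s3 -b-> s0  → end s0, rejected
w2: Trace: s3 -b-> s0 -a-> s3 -a-> s3 -a-> s3 -a-> s3 -a-> s3 -b-> s0 -b-> s3  → end s3, accepted
w3: Trace: s3 -a-> s3 -b-> s0 -a-> s3 -b-> s0  → end s0, rejected
w4: Trace: s3 -a-> s3 -a-> s3 -b-> s0 -a-> s3  → end s3, accepted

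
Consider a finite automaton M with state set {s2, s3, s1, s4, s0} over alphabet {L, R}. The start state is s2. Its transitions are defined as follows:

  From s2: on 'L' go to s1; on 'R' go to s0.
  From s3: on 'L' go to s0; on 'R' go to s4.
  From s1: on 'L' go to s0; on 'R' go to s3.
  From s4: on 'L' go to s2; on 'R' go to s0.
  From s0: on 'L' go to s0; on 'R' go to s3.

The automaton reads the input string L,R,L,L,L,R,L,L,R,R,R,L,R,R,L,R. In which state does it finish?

Trace: s2 -L-> s1 -R-> s3 -L-> s0 -L-> s0 -L-> s0 -R-> s3 -L-> s0 -L-> s0 -R-> s3 -R-> s4 -R-> s0 -L-> s0 -R-> s3 -R-> s4 -L-> s2 -R-> s0

s0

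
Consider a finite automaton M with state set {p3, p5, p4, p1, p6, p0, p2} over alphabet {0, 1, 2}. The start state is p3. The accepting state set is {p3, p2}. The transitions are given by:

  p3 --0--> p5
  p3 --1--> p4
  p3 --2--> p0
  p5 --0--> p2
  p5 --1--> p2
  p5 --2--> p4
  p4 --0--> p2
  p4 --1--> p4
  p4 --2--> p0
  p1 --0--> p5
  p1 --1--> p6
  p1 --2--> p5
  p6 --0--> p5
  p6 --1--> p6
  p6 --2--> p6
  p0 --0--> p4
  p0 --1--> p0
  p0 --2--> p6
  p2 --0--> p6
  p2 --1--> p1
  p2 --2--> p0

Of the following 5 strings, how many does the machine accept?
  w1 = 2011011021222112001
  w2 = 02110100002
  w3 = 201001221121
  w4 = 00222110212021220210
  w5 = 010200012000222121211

w1: p3 → p0 → p4 → p4 → p4 → p2 → p1 → p6 → p5 → p4 → p4 → p0 → p6 → p6 → p6 → p6 → p6 → p5 → p2 → p1  → end p1, rejected
w2: p3 → p5 → p4 → p4 → p4 → p2 → p1 → p5 → p2 → p6 → p5 → p4  → end p4, rejected
w3: p3 → p0 → p4 → p4 → p2 → p6 → p6 → p6 → p6 → p6 → p6 → p6 → p6  → end p6, rejected
w4: p3 → p5 → p2 → p0 → p6 → p6 → p6 → p6 → p5 → p4 → p4 → p0 → p4 → p0 → p0 → p6 → p6 → p5 → p4 → p4 → p2  → end p2, accepted
w5: p3 → p5 → p2 → p6 → p6 → p5 → p2 → p6 → p6 → p6 → p5 → p2 → p6 → p6 → p6 → p6 → p6 → p6 → p6 → p6 → p6 → p6  → end p6, rejected

1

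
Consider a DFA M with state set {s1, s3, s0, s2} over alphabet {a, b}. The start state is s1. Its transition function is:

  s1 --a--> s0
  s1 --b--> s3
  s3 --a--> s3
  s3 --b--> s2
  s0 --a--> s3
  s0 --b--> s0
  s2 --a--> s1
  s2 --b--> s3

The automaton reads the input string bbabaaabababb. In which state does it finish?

start at s1
read 'b': s1 → s3
read 'b': s3 → s2
read 'a': s2 → s1
read 'b': s1 → s3
read 'a': s3 → s3
read 'a': s3 → s3
read 'a': s3 → s3
read 'b': s3 → s2
read 'a': s2 → s1
read 'b': s1 → s3
read 'a': s3 → s3
read 'b': s3 → s2
read 'b': s2 → s3

s3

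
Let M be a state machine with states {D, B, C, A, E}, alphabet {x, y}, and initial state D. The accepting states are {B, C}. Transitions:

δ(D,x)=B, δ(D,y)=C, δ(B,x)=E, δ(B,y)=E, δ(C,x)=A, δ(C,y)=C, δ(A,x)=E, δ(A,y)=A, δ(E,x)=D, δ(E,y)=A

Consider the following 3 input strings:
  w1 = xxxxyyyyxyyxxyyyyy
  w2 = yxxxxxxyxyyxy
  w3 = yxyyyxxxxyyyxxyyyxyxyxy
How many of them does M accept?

1

w1:
  start at D
  read 'x': D → B
  read 'x': B → E
  read 'x': E → D
  read 'x': D → B
  read 'y': B → E
  read 'y': E → A
  read 'y': A → A
  read 'y': A → A
  read 'x': A → E
  read 'y': E → A
  read 'y': A → A
  read 'x': A → E
  read 'x': E → D
  read 'y': D → C
  read 'y': C → C
  read 'y': C → C
  read 'y': C → C
  read 'y': C → C
  end C, accepted
w2:
  start at D
  read 'y': D → C
  read 'x': C → A
  read 'x': A → E
  read 'x': E → D
  read 'x': D → B
  read 'x': B → E
  read 'x': E → D
  read 'y': D → C
  read 'x': C → A
  read 'y': A → A
  read 'y': A → A
  read 'x': A → E
  read 'y': E → A
  end A, rejected
w3:
  start at D
  read 'y': D → C
  read 'x': C → A
  read 'y': A → A
  read 'y': A → A
  read 'y': A → A
  read 'x': A → E
  read 'x': E → D
  read 'x': D → B
  read 'x': B → E
  read 'y': E → A
  read 'y': A → A
  read 'y': A → A
  read 'x': A → E
  read 'x': E → D
  read 'y': D → C
  read 'y': C → C
  read 'y': C → C
  read 'x': C → A
  read 'y': A → A
  read 'x': A → E
  read 'y': E → A
  read 'x': A → E
  read 'y': E → A
  end A, rejected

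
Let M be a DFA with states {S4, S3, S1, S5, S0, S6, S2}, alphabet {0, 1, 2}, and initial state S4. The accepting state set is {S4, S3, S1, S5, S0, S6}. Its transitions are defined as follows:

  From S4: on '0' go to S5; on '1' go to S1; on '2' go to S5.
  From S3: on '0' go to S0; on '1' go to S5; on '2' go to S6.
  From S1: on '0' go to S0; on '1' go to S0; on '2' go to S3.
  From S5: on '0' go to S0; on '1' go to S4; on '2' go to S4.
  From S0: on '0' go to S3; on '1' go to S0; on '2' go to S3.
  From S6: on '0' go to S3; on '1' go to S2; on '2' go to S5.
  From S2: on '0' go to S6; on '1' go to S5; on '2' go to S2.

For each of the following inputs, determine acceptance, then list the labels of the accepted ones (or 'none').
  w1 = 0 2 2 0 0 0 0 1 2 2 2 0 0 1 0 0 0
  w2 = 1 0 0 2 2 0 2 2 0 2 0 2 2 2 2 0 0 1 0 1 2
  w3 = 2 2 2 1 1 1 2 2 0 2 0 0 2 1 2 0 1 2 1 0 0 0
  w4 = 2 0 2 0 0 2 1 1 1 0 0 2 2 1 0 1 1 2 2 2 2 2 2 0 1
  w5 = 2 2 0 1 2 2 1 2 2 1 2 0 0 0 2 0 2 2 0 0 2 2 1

w1: Trace: S4 -0-> S5 -2-> S4 -2-> S5 -0-> S0 -0-> S3 -0-> S0 -0-> S3 -1-> S5 -2-> S4 -2-> S5 -2-> S4 -0-> S5 -0-> S0 -1-> S0 -0-> S3 -0-> S0 -0-> S3  → end S3, accepted
w2: Trace: S4 -1-> S1 -0-> S0 -0-> S3 -2-> S6 -2-> S5 -0-> S0 -2-> S3 -2-> S6 -0-> S3 -2-> S6 -0-> S3 -2-> S6 -2-> S5 -2-> S4 -2-> S5 -0-> S0 -0-> S3 -1-> S5 -0-> S0 -1-> S0 -2-> S3  → end S3, accepted
w3: Trace: S4 -2-> S5 -2-> S4 -2-> S5 -1-> S4 -1-> S1 -1-> S0 -2-> S3 -2-> S6 -0-> S3 -2-> S6 -0-> S3 -0-> S0 -2-> S3 -1-> S5 -2-> S4 -0-> S5 -1-> S4 -2-> S5 -1-> S4 -0-> S5 -0-> S0 -0-> S3  → end S3, accepted
w4: Trace: S4 -2-> S5 -0-> S0 -2-> S3 -0-> S0 -0-> S3 -2-> S6 -1-> S2 -1-> S5 -1-> S4 -0-> S5 -0-> S0 -2-> S3 -2-> S6 -1-> S2 -0-> S6 -1-> S2 -1-> S5 -2-> S4 -2-> S5 -2-> S4 -2-> S5 -2-> S4 -2-> S5 -0-> S0 -1-> S0  → end S0, accepted
w5: Trace: S4 -2-> S5 -2-> S4 -0-> S5 -1-> S4 -2-> S5 -2-> S4 -1-> S1 -2-> S3 -2-> S6 -1-> S2 -2-> S2 -0-> S6 -0-> S3 -0-> S0 -2-> S3 -0-> S0 -2-> S3 -2-> S6 -0-> S3 -0-> S0 -2-> S3 -2-> S6 -1-> S2  → end S2, rejected

w1, w2, w3, w4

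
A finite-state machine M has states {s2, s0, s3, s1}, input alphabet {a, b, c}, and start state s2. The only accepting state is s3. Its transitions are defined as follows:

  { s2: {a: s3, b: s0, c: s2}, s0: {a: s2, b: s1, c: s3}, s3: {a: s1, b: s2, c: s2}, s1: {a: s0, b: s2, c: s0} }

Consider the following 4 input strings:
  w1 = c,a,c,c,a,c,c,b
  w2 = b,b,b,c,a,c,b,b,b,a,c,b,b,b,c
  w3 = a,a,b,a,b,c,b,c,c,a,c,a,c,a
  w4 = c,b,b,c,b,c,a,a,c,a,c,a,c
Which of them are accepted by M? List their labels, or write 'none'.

w3

w1: Trace: s2 -c-> s2 -a-> s3 -c-> s2 -c-> s2 -a-> s3 -c-> s2 -c-> s2 -b-> s0  → end s0, rejected
w2: Trace: s2 -b-> s0 -b-> s1 -b-> s2 -c-> s2 -a-> s3 -c-> s2 -b-> s0 -b-> s1 -b-> s2 -a-> s3 -c-> s2 -b-> s0 -b-> s1 -b-> s2 -c-> s2  → end s2, rejected
w3: Trace: s2 -a-> s3 -a-> s1 -b-> s2 -a-> s3 -b-> s2 -c-> s2 -b-> s0 -c-> s3 -c-> s2 -a-> s3 -c-> s2 -a-> s3 -c-> s2 -a-> s3  → end s3, accepted
w4: Trace: s2 -c-> s2 -b-> s0 -b-> s1 -c-> s0 -b-> s1 -c-> s0 -a-> s2 -a-> s3 -c-> s2 -a-> s3 -c-> s2 -a-> s3 -c-> s2  → end s2, rejected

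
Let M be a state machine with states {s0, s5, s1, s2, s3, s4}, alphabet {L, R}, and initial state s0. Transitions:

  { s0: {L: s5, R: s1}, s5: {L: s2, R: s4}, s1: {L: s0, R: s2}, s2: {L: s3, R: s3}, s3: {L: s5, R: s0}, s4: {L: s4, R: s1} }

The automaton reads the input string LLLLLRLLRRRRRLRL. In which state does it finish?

s4

s0 → s5 → s2 → s3 → s5 → s2 → s3 → s5 → s2 → s3 → s0 → s1 → s2 → s3 → s5 → s4 → s4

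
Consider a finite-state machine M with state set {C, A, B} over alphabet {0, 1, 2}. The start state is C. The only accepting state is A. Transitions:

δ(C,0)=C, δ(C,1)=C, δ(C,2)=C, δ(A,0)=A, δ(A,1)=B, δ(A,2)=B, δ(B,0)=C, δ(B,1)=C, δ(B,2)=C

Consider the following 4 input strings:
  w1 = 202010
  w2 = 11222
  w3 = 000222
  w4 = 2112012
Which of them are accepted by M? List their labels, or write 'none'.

none

w1:
  start at C
  read '2': C → C
  read '0': C → C
  read '2': C → C
  read '0': C → C
  read '1': C → C
  read '0': C → C
  end C, rejected
w2:
  start at C
  read '1': C → C
  read '1': C → C
  read '2': C → C
  read '2': C → C
  read '2': C → C
  end C, rejected
w3:
  start at C
  read '0': C → C
  read '0': C → C
  read '0': C → C
  read '2': C → C
  read '2': C → C
  read '2': C → C
  end C, rejected
w4:
  start at C
  read '2': C → C
  read '1': C → C
  read '1': C → C
  read '2': C → C
  read '0': C → C
  read '1': C → C
  read '2': C → C
  end C, rejected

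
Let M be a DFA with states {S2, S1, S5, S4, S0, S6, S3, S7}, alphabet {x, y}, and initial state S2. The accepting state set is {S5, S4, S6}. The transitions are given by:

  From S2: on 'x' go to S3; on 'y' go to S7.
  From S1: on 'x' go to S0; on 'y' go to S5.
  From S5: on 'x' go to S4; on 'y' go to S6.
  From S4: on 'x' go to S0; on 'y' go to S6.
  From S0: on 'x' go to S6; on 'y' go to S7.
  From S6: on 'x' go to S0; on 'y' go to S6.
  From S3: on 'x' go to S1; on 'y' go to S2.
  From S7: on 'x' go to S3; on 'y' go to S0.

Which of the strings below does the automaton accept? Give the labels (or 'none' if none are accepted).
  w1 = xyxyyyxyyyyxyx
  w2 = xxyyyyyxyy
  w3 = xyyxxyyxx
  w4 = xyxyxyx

w1:
  start at S2
  read 'x': S2 → S3
  read 'y': S3 → S2
  read 'x': S2 → S3
  read 'y': S3 → S2
  read 'y': S2 → S7
  read 'y': S7 → S0
  read 'x': S0 → S6
  read 'y': S6 → S6
  read 'y': S6 → S6
  read 'y': S6 → S6
  read 'y': S6 → S6
  read 'x': S6 → S0
  read 'y': S0 → S7
  read 'x': S7 → S3
  end S3, rejected
w2:
  start at S2
  read 'x': S2 → S3
  read 'x': S3 → S1
  read 'y': S1 → S5
  read 'y': S5 → S6
  read 'y': S6 → S6
  read 'y': S6 → S6
  read 'y': S6 → S6
  read 'x': S6 → S0
  read 'y': S0 → S7
  read 'y': S7 → S0
  end S0, rejected
w3:
  start at S2
  read 'x': S2 → S3
  read 'y': S3 → S2
  read 'y': S2 → S7
  read 'x': S7 → S3
  read 'x': S3 → S1
  read 'y': S1 → S5
  read 'y': S5 → S6
  read 'x': S6 → S0
  read 'x': S0 → S6
  end S6, accepted
w4:
  start at S2
  read 'x': S2 → S3
  read 'y': S3 → S2
  read 'x': S2 → S3
  read 'y': S3 → S2
  read 'x': S2 → S3
  read 'y': S3 → S2
  read 'x': S2 → S3
  end S3, rejected

w3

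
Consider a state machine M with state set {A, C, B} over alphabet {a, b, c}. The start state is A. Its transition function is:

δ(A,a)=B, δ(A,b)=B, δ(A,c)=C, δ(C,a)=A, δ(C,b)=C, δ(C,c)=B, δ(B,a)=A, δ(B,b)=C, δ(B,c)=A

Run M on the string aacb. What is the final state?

C

A → B → A → C → C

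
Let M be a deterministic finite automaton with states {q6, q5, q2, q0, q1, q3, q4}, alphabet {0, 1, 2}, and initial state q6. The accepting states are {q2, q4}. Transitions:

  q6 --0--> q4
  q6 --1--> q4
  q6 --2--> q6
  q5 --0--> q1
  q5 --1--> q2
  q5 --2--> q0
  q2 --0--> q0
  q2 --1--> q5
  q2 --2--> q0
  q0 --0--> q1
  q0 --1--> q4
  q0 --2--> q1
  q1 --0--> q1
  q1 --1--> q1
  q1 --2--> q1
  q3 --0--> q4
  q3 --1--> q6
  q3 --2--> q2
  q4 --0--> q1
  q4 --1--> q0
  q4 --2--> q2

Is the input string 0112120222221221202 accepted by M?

No

q6 → q4 → q0 → q4 → q2 → q5 → q0 → q1 → q1 → q1 → q1 → q1 → q1 → q1 → q1 → q1 → q1 → q1 → q1 → q1
End state q1 is not accepting.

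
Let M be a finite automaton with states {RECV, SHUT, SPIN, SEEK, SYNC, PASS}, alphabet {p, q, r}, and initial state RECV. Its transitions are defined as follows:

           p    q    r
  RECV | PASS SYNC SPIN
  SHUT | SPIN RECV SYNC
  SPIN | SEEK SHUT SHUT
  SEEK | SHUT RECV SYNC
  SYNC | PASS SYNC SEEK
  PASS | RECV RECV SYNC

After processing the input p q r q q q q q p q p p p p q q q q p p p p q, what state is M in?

SYNC

start at RECV
read 'p': RECV → PASS
read 'q': PASS → RECV
read 'r': RECV → SPIN
read 'q': SPIN → SHUT
read 'q': SHUT → RECV
read 'q': RECV → SYNC
read 'q': SYNC → SYNC
read 'q': SYNC → SYNC
read 'p': SYNC → PASS
read 'q': PASS → RECV
read 'p': RECV → PASS
read 'p': PASS → RECV
read 'p': RECV → PASS
read 'p': PASS → RECV
read 'q': RECV → SYNC
read 'q': SYNC → SYNC
read 'q': SYNC → SYNC
read 'q': SYNC → SYNC
read 'p': SYNC → PASS
read 'p': PASS → RECV
read 'p': RECV → PASS
read 'p': PASS → RECV
read 'q': RECV → SYNC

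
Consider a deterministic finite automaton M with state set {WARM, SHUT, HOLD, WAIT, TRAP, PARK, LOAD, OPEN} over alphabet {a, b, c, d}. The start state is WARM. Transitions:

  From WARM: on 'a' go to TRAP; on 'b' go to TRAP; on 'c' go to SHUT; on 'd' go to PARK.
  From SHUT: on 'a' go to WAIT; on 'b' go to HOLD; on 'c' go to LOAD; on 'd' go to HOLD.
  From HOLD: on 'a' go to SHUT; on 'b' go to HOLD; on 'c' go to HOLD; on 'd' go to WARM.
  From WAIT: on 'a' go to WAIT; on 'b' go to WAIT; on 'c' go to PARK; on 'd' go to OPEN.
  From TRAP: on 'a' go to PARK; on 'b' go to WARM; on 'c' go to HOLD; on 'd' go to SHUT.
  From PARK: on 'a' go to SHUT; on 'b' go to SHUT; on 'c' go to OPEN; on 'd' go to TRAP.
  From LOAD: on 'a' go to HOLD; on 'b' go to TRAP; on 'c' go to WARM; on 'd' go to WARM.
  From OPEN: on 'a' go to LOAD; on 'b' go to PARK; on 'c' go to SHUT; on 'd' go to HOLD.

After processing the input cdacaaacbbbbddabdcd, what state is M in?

HOLD

WARM → SHUT → HOLD → SHUT → LOAD → HOLD → SHUT → WAIT → PARK → SHUT → HOLD → HOLD → HOLD → WARM → PARK → SHUT → HOLD → WARM → SHUT → HOLD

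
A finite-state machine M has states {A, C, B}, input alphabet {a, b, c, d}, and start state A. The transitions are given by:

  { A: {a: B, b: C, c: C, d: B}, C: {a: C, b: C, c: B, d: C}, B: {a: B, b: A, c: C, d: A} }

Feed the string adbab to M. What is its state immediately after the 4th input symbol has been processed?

C

Trace: A -a-> B -d-> A -b-> C -a-> C
After 4 symbols: C.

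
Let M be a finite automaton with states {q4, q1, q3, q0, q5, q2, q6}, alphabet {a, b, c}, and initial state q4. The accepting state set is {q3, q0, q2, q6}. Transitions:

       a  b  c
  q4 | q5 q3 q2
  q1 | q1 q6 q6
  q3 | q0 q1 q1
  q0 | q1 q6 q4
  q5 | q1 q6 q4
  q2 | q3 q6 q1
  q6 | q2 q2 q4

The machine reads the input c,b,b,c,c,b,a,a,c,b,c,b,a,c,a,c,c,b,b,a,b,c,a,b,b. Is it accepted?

Yes

Trace: q4 -c-> q2 -b-> q6 -b-> q2 -c-> q1 -c-> q6 -b-> q2 -a-> q3 -a-> q0 -c-> q4 -b-> q3 -c-> q1 -b-> q6 -a-> q2 -c-> q1 -a-> q1 -c-> q6 -c-> q4 -b-> q3 -b-> q1 -a-> q1 -b-> q6 -c-> q4 -a-> q5 -b-> q6 -b-> q2
End state q2 is accepting.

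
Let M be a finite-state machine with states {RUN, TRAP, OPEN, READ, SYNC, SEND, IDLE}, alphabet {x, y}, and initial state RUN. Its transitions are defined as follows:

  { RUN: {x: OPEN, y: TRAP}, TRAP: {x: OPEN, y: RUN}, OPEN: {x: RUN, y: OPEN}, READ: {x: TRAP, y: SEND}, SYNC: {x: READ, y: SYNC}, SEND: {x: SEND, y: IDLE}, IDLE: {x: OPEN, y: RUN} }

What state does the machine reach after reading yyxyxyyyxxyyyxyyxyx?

OPEN

start at RUN
read 'y': RUN → TRAP
read 'y': TRAP → RUN
read 'x': RUN → OPEN
read 'y': OPEN → OPEN
read 'x': OPEN → RUN
read 'y': RUN → TRAP
read 'y': TRAP → RUN
read 'y': RUN → TRAP
read 'x': TRAP → OPEN
read 'x': OPEN → RUN
read 'y': RUN → TRAP
read 'y': TRAP → RUN
read 'y': RUN → TRAP
read 'x': TRAP → OPEN
read 'y': OPEN → OPEN
read 'y': OPEN → OPEN
read 'x': OPEN → RUN
read 'y': RUN → TRAP
read 'x': TRAP → OPEN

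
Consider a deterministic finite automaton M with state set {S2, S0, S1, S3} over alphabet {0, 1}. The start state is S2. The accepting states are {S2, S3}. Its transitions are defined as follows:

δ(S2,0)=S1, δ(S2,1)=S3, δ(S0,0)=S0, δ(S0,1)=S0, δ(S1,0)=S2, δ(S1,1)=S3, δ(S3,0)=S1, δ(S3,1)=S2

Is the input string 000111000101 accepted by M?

Yes

start at S2
read '0': S2 → S1
read '0': S1 → S2
read '0': S2 → S1
read '1': S1 → S3
read '1': S3 → S2
read '1': S2 → S3
read '0': S3 → S1
read '0': S1 → S2
read '0': S2 → S1
read '1': S1 → S3
read '0': S3 → S1
read '1': S1 → S3
End state S3 is accepting.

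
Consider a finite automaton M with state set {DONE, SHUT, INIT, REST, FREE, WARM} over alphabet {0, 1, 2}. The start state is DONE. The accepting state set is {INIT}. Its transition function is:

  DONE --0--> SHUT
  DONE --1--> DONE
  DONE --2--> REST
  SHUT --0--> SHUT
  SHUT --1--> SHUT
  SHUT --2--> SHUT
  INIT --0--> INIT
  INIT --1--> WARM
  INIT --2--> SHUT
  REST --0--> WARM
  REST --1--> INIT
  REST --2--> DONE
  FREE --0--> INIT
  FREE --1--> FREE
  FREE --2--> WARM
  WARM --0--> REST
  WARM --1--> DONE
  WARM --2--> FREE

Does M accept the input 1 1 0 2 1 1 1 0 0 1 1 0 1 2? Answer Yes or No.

Trace: DONE -1-> DONE -1-> DONE -0-> SHUT -2-> SHUT -1-> SHUT -1-> SHUT -1-> SHUT -0-> SHUT -0-> SHUT -1-> SHUT -1-> SHUT -0-> SHUT -1-> SHUT -2-> SHUT
End state SHUT is not accepting.

No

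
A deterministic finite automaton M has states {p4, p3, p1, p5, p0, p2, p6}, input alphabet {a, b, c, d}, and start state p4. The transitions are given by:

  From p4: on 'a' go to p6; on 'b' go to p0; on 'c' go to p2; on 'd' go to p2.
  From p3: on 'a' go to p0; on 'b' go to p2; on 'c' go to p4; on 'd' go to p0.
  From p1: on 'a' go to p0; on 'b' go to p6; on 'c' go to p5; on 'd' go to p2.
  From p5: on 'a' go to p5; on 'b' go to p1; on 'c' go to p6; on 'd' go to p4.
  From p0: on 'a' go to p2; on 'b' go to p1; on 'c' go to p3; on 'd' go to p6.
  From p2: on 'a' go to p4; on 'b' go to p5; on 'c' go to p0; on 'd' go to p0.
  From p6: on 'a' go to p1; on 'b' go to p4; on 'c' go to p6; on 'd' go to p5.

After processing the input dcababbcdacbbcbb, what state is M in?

start at p4
read 'd': p4 → p2
read 'c': p2 → p0
read 'a': p0 → p2
read 'b': p2 → p5
read 'a': p5 → p5
read 'b': p5 → p1
read 'b': p1 → p6
read 'c': p6 → p6
read 'd': p6 → p5
read 'a': p5 → p5
read 'c': p5 → p6
read 'b': p6 → p4
read 'b': p4 → p0
read 'c': p0 → p3
read 'b': p3 → p2
read 'b': p2 → p5

p5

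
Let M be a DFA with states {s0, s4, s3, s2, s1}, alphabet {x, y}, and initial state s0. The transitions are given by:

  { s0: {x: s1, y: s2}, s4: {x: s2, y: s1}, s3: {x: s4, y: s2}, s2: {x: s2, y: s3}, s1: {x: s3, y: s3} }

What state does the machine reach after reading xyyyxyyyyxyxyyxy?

Trace: s0 -x-> s1 -y-> s3 -y-> s2 -y-> s3 -x-> s4 -y-> s1 -y-> s3 -y-> s2 -y-> s3 -x-> s4 -y-> s1 -x-> s3 -y-> s2 -y-> s3 -x-> s4 -y-> s1

s1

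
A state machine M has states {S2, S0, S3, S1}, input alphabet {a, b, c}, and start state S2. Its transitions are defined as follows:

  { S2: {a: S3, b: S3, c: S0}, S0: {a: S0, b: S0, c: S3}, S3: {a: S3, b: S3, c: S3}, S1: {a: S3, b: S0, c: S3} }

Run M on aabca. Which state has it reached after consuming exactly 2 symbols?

S3

S2 → S3 → S3
After 2 symbols: S3.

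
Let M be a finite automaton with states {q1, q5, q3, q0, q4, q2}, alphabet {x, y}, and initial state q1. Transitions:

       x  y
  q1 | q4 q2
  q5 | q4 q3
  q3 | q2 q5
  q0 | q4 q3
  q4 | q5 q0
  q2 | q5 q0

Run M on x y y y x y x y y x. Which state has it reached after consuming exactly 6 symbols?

q0

start at q1
read 'x': q1 → q4
read 'y': q4 → q0
read 'y': q0 → q3
read 'y': q3 → q5
read 'x': q5 → q4
read 'y': q4 → q0
After 6 symbols: q0.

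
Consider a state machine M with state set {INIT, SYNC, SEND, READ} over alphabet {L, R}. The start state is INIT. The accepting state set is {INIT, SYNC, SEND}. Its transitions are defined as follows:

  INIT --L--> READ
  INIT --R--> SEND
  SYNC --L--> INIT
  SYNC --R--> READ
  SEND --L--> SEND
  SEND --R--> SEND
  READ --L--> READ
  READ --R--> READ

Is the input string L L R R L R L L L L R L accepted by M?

Trace: INIT -L-> READ -L-> READ -R-> READ -R-> READ -L-> READ -R-> READ -L-> READ -L-> READ -L-> READ -L-> READ -R-> READ -L-> READ
End state READ is not accepting.

No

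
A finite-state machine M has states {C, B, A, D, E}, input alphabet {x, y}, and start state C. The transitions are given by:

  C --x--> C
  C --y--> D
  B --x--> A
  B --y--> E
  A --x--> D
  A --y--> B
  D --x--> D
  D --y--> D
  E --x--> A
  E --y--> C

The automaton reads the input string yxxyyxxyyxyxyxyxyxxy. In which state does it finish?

D

C → D → D → D → D → D → D → D → D → D → D → D → D → D → D → D → D → D → D → D → D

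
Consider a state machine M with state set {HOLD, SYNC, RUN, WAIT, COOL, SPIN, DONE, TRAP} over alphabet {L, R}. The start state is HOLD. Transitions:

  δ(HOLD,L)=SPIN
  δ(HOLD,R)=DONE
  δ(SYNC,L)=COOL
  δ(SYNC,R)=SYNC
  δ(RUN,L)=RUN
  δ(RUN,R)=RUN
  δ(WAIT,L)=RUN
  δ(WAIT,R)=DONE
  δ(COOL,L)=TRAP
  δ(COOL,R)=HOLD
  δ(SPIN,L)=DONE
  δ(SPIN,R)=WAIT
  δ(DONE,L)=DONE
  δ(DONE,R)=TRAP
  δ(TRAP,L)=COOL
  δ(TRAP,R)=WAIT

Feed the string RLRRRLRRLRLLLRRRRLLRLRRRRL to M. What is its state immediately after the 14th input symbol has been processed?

start at HOLD
read 'R': HOLD → DONE
read 'L': DONE → DONE
read 'R': DONE → TRAP
read 'R': TRAP → WAIT
read 'R': WAIT → DONE
read 'L': DONE → DONE
read 'R': DONE → TRAP
read 'R': TRAP → WAIT
read 'L': WAIT → RUN
read 'R': RUN → RUN
read 'L': RUN → RUN
read 'L': RUN → RUN
read 'L': RUN → RUN
read 'R': RUN → RUN
After 14 symbols: RUN.

RUN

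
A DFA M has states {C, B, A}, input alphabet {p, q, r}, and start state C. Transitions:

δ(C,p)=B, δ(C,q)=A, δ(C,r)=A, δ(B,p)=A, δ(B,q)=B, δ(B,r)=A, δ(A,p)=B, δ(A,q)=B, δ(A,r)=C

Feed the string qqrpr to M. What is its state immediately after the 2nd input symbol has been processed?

B

C → A → B
After 2 symbols: B.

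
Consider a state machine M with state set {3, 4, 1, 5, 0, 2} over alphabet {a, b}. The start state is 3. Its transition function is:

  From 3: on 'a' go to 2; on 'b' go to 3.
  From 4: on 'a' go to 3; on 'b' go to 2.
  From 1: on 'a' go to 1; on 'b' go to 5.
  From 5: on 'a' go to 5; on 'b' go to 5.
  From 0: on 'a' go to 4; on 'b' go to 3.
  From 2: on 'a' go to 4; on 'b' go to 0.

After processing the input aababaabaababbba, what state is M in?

2

start at 3
read 'a': 3 → 2
read 'a': 2 → 4
read 'b': 4 → 2
read 'a': 2 → 4
read 'b': 4 → 2
read 'a': 2 → 4
read 'a': 4 → 3
read 'b': 3 → 3
read 'a': 3 → 2
read 'a': 2 → 4
read 'b': 4 → 2
read 'a': 2 → 4
read 'b': 4 → 2
read 'b': 2 → 0
read 'b': 0 → 3
read 'a': 3 → 2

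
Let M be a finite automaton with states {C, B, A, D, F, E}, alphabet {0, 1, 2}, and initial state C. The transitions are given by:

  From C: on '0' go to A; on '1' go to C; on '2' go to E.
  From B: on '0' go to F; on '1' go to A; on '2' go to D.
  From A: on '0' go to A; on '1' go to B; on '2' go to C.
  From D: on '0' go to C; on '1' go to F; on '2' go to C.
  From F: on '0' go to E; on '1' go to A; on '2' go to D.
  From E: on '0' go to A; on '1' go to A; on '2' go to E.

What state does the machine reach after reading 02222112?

Trace: C -0-> A -2-> C -2-> E -2-> E -2-> E -1-> A -1-> B -2-> D

D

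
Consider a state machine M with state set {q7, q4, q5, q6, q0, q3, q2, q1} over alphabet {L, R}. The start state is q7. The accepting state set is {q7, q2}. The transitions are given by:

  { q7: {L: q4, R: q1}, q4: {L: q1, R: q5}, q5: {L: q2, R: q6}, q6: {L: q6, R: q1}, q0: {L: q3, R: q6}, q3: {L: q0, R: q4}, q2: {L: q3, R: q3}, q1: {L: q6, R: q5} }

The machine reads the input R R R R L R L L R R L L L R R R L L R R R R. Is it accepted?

q7 → q1 → q5 → q6 → q1 → q6 → q1 → q6 → q6 → q1 → q5 → q2 → q3 → q0 → q6 → q1 → q5 → q2 → q3 → q4 → q5 → q6 → q1
End state q1 is not accepting.

No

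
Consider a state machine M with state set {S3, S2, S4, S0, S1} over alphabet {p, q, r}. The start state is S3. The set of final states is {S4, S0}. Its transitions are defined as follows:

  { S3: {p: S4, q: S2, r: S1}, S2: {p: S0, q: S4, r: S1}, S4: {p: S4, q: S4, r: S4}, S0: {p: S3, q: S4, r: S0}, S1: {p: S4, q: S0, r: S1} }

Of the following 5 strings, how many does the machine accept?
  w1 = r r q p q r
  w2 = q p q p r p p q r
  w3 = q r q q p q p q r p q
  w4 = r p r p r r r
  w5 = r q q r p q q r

4

w1:
  start at S3
  read 'r': S3 → S1
  read 'r': S1 → S1
  read 'q': S1 → S0
  read 'p': S0 → S3
  read 'q': S3 → S2
  read 'r': S2 → S1
  end S1, rejected
w2:
  start at S3
  read 'q': S3 → S2
  read 'p': S2 → S0
  read 'q': S0 → S4
  read 'p': S4 → S4
  read 'r': S4 → S4
  read 'p': S4 → S4
  read 'p': S4 → S4
  read 'q': S4 → S4
  read 'r': S4 → S4
  end S4, accepted
w3:
  start at S3
  read 'q': S3 → S2
  read 'r': S2 → S1
  read 'q': S1 → S0
  read 'q': S0 → S4
  read 'p': S4 → S4
  read 'q': S4 → S4
  read 'p': S4 → S4
  read 'q': S4 → S4
  read 'r': S4 → S4
  read 'p': S4 → S4
  read 'q': S4 → S4
  end S4, accepted
w4:
  start at S3
  read 'r': S3 → S1
  read 'p': S1 → S4
  read 'r': S4 → S4
  read 'p': S4 → S4
  read 'r': S4 → S4
  read 'r': S4 → S4
  read 'r': S4 → S4
  end S4, accepted
w5:
  start at S3
  read 'r': S3 → S1
  read 'q': S1 → S0
  read 'q': S0 → S4
  read 'r': S4 → S4
  read 'p': S4 → S4
  read 'q': S4 → S4
  read 'q': S4 → S4
  read 'r': S4 → S4
  end S4, accepted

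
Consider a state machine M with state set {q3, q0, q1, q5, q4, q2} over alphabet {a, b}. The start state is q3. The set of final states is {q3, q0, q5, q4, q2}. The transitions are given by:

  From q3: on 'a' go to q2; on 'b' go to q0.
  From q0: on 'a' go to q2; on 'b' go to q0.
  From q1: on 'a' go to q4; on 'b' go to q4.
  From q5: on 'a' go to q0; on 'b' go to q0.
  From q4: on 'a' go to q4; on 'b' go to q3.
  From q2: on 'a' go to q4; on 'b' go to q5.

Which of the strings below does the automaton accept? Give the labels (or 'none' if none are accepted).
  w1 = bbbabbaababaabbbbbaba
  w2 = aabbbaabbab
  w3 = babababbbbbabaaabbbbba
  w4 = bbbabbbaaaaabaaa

w1, w2, w3, w4

w1:
  start at q3
  read 'b': q3 → q0
  read 'b': q0 → q0
  read 'b': q0 → q0
  read 'a': q0 → q2
  read 'b': q2 → q5
  read 'b': q5 → q0
  read 'a': q0 → q2
  read 'a': q2 → q4
  read 'b': q4 → q3
  read 'a': q3 → q2
  read 'b': q2 → q5
  read 'a': q5 → q0
  read 'a': q0 → q2
  read 'b': q2 → q5
  read 'b': q5 → q0
  read 'b': q0 → q0
  read 'b': q0 → q0
  read 'b': q0 → q0
  read 'a': q0 → q2
  read 'b': q2 → q5
  read 'a': q5 → q0
  end q0, accepted
w2:
  start at q3
  read 'a': q3 → q2
  read 'a': q2 → q4
  read 'b': q4 → q3
  read 'b': q3 → q0
  read 'b': q0 → q0
  read 'a': q0 → q2
  read 'a': q2 → q4
  read 'b': q4 → q3
  read 'b': q3 → q0
  read 'a': q0 → q2
  read 'b': q2 → q5
  end q5, accepted
w3:
  start at q3
  read 'b': q3 → q0
  read 'a': q0 → q2
  read 'b': q2 → q5
  read 'a': q5 → q0
  read 'b': q0 → q0
  read 'a': q0 → q2
  read 'b': q2 → q5
  read 'b': q5 → q0
  read 'b': q0 → q0
  read 'b': q0 → q0
  read 'b': q0 → q0
  read 'a': q0 → q2
  read 'b': q2 → q5
  read 'a': q5 → q0
  read 'a': q0 → q2
  read 'a': q2 → q4
  read 'b': q4 → q3
  read 'b': q3 → q0
  read 'b': q0 → q0
  read 'b': q0 → q0
  read 'b': q0 → q0
  read 'a': q0 → q2
  end q2, accepted
w4:
  start at q3
  read 'b': q3 → q0
  read 'b': q0 → q0
  read 'b': q0 → q0
  read 'a': q0 → q2
  read 'b': q2 → q5
  read 'b': q5 → q0
  read 'b': q0 → q0
  read 'a': q0 → q2
  read 'a': q2 → q4
  read 'a': q4 → q4
  read 'a': q4 → q4
  read 'a': q4 → q4
  read 'b': q4 → q3
  read 'a': q3 → q2
  read 'a': q2 → q4
  read 'a': q4 → q4
  end q4, accepted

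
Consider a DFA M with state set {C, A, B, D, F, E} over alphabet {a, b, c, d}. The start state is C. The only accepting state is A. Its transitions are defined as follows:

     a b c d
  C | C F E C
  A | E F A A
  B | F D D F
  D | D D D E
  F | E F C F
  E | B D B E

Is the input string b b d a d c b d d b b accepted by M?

No

start at C
read 'b': C → F
read 'b': F → F
read 'd': F → F
read 'a': F → E
read 'd': E → E
read 'c': E → B
read 'b': B → D
read 'd': D → E
read 'd': E → E
read 'b': E → D
read 'b': D → D
End state D is not accepting.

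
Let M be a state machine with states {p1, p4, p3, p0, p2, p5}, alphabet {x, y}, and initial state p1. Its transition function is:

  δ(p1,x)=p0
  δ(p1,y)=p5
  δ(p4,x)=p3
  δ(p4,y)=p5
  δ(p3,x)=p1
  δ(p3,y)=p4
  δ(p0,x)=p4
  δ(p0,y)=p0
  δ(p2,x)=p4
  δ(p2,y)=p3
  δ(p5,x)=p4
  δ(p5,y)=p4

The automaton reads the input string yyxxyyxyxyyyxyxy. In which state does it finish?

p4

p1 → p5 → p4 → p3 → p1 → p5 → p4 → p3 → p4 → p3 → p4 → p5 → p4 → p3 → p4 → p3 → p4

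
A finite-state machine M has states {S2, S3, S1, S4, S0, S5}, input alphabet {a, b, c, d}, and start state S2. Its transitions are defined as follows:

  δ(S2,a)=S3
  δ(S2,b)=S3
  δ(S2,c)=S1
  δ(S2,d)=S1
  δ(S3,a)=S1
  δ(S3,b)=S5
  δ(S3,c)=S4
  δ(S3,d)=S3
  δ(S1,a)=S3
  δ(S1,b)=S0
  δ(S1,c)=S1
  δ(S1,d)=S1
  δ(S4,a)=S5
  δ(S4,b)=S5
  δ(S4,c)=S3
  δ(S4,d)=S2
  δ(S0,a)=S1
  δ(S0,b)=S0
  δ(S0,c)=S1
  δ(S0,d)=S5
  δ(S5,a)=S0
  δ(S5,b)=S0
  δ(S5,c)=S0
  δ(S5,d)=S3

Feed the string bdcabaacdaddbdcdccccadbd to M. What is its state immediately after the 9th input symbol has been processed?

Trace: S2 -b-> S3 -d-> S3 -c-> S4 -a-> S5 -b-> S0 -a-> S1 -a-> S3 -c-> S4 -d-> S2
After 9 symbols: S2.

S2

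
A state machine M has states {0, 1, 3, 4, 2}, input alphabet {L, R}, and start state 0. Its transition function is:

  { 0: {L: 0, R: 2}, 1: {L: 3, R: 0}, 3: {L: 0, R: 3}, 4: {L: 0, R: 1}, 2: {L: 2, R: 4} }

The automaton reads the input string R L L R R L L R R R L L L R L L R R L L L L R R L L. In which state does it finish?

0 → 2 → 2 → 2 → 4 → 1 → 3 → 0 → 2 → 4 → 1 → 3 → 0 → 0 → 2 → 2 → 2 → 4 → 1 → 3 → 0 → 0 → 0 → 2 → 4 → 0 → 0

0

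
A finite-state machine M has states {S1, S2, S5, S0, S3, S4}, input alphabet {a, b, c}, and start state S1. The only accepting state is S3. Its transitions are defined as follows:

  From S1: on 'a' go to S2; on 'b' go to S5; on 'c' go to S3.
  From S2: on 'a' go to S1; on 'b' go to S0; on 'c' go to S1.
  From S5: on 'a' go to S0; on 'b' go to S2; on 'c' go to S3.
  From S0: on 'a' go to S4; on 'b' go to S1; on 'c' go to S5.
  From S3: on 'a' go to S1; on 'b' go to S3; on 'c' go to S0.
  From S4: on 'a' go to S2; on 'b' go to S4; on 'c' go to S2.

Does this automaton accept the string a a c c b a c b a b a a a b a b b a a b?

start at S1
read 'a': S1 → S2
read 'a': S2 → S1
read 'c': S1 → S3
read 'c': S3 → S0
read 'b': S0 → S1
read 'a': S1 → S2
read 'c': S2 → S1
read 'b': S1 → S5
read 'a': S5 → S0
read 'b': S0 → S1
read 'a': S1 → S2
read 'a': S2 → S1
read 'a': S1 → S2
read 'b': S2 → S0
read 'a': S0 → S4
read 'b': S4 → S4
read 'b': S4 → S4
read 'a': S4 → S2
read 'a': S2 → S1
read 'b': S1 → S5
End state S5 is not accepting.

No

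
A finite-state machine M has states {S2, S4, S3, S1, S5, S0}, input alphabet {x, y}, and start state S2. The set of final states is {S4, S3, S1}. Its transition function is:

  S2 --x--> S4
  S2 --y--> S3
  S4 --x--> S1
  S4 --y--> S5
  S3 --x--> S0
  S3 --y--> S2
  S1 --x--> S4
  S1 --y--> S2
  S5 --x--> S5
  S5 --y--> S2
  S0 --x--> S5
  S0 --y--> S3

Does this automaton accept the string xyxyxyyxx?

S2 → S4 → S5 → S5 → S2 → S4 → S5 → S2 → S4 → S1
End state S1 is accepting.

Yes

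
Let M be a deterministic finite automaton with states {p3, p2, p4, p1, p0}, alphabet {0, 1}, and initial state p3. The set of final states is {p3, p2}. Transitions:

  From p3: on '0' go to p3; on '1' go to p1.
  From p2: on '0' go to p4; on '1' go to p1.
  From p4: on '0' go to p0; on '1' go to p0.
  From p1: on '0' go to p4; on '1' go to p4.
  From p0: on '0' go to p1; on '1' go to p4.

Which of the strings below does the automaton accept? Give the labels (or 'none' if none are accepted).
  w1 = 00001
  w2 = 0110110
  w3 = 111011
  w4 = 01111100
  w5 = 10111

none

w1: p3 → p3 → p3 → p3 → p3 → p1  → end p1, rejected
w2: p3 → p3 → p1 → p4 → p0 → p4 → p0 → p1  → end p1, rejected
w3: p3 → p1 → p4 → p0 → p1 → p4 → p0  → end p0, rejected
w4: p3 → p3 → p1 → p4 → p0 → p4 → p0 → p1 → p4  → end p4, rejected
w5: p3 → p1 → p4 → p0 → p4 → p0  → end p0, rejected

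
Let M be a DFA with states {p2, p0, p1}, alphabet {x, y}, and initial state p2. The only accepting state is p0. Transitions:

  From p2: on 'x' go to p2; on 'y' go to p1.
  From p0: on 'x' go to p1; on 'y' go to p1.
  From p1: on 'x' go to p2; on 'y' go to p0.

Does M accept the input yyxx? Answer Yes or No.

p2 → p1 → p0 → p1 → p2
End state p2 is not accepting.

No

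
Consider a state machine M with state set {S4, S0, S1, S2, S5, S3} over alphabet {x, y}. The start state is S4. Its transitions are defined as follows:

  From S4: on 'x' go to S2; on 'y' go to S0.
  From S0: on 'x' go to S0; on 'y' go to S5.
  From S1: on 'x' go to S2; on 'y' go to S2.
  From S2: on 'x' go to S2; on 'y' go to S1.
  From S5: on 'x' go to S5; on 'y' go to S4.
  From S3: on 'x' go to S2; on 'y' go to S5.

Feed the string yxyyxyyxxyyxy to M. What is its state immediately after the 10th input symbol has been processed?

S1

S4 → S0 → S0 → S5 → S4 → S2 → S1 → S2 → S2 → S2 → S1
After 10 symbols: S1.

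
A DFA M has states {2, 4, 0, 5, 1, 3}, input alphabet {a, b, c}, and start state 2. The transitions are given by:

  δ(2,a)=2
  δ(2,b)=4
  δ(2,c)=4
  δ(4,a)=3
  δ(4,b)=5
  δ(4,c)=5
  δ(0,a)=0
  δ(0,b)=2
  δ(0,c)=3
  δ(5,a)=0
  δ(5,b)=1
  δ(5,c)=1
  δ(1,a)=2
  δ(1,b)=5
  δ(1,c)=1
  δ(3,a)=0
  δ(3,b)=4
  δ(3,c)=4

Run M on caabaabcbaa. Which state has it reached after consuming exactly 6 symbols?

start at 2
read 'c': 2 → 4
read 'a': 4 → 3
read 'a': 3 → 0
read 'b': 0 → 2
read 'a': 2 → 2
read 'a': 2 → 2
After 6 symbols: 2.

2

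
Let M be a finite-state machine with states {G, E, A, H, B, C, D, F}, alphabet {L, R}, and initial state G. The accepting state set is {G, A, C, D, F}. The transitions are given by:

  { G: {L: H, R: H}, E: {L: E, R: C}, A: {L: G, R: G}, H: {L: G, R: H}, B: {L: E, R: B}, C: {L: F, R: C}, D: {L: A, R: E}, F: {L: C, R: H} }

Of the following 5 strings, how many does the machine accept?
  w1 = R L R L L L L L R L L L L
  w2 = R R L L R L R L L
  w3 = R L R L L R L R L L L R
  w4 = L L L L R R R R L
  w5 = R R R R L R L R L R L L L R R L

2

w1: Trace: G -R-> H -L-> G -R-> H -L-> G -L-> H -L-> G -L-> H -L-> G -R-> H -L-> G -L-> H -L-> G -L-> H  → end H, rejected
w2: Trace: G -R-> H -R-> H -L-> G -L-> H -R-> H -L-> G -R-> H -L-> G -L-> H  → end H, rejected
w3: Trace: G -R-> H -L-> G -R-> H -L-> G -L-> H -R-> H -L-> G -R-> H -L-> G -L-> H -L-> G -R-> H  → end H, rejected
w4: Trace: G -L-> H -L-> G -L-> H -L-> G -R-> H -R-> H -R-> H -R-> H -L-> G  → end G, accepted
w5: Trace: G -R-> H -R-> H -R-> H -R-> H -L-> G -R-> H -L-> G -R-> H -L-> G -R-> H -L-> G -L-> H -L-> G -R-> H -R-> H -L-> G  → end G, accepted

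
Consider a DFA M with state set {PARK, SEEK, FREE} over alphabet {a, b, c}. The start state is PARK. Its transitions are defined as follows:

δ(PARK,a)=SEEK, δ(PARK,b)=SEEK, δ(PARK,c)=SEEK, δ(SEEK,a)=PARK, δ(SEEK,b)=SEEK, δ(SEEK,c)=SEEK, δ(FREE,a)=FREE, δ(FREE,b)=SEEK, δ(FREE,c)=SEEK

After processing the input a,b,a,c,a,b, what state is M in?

SEEK

Trace: PARK -a-> SEEK -b-> SEEK -a-> PARK -c-> SEEK -a-> PARK -b-> SEEK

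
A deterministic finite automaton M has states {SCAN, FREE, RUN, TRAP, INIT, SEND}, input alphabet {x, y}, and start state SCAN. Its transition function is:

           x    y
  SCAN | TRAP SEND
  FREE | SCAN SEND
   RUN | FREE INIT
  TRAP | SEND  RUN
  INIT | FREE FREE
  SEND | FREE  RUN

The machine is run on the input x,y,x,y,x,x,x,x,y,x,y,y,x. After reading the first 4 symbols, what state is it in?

SCAN → TRAP → RUN → FREE → SEND
After 4 symbols: SEND.

SEND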